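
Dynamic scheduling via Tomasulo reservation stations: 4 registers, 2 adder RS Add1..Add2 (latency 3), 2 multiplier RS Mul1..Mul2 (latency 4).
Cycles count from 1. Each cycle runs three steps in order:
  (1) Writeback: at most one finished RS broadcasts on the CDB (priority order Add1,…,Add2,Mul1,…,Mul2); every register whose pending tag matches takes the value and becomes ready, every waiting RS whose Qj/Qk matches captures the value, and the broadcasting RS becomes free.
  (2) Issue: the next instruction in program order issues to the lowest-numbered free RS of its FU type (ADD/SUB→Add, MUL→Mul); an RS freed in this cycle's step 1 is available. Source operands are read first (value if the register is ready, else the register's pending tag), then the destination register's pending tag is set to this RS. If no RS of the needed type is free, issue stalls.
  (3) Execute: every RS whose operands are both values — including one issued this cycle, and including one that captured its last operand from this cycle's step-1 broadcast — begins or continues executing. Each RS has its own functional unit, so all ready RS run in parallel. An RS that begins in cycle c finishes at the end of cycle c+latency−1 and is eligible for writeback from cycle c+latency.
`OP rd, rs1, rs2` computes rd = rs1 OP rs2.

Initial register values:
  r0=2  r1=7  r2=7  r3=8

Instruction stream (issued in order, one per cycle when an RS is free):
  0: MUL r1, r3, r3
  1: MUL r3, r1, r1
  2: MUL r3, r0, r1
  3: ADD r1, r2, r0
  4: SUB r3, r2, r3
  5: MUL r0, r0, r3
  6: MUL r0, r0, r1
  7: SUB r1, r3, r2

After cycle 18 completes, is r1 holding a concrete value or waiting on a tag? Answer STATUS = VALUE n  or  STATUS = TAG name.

  c1: issue MUL r1<-Mul1  regs: r0:2,r1:Mul1,r2:7,r3:8
  c2: issue MUL r3<-Mul2  regs: r0:2,r1:Mul1,r2:7,r3:Mul2
  c3: stall  regs: r0:2,r1:Mul1,r2:7,r3:Mul2
  c4: stall  regs: r0:2,r1:Mul1,r2:7,r3:Mul2
  c5: CDB Mul1=64; issue MUL r3<-Mul1  regs: r0:2,r1:64,r2:7,r3:Mul1
  c6: issue ADD r1<-Add1  regs: r0:2,r1:Add1,r2:7,r3:Mul1
  c7: issue SUB r3<-Add2  regs: r0:2,r1:Add1,r2:7,r3:Add2
  c8: stall  regs: r0:2,r1:Add1,r2:7,r3:Add2
  c9: CDB Add1=9; stall  regs: r0:2,r1:9,r2:7,r3:Add2
  c10: CDB Mul1=128; issue MUL r0<-Mul1  regs: r0:Mul1,r1:9,r2:7,r3:Add2
  c11: CDB Mul2=4096; issue MUL r0<-Mul2  regs: r0:Mul2,r1:9,r2:7,r3:Add2
  c12: issue SUB r1<-Add1  regs: r0:Mul2,r1:Add1,r2:7,r3:Add2
  c13: CDB Add2=-121  regs: r0:Mul2,r1:Add1,r2:7,r3:-121
  c14: -  regs: r0:Mul2,r1:Add1,r2:7,r3:-121
  c15: -  regs: r0:Mul2,r1:Add1,r2:7,r3:-121
  c16: CDB Add1=-128  regs: r0:Mul2,r1:-128,r2:7,r3:-121
  c17: CDB Mul1=-242  regs: r0:Mul2,r1:-128,r2:7,r3:-121
  c18: -  regs: r0:Mul2,r1:-128,r2:7,r3:-121

STATUS = VALUE -128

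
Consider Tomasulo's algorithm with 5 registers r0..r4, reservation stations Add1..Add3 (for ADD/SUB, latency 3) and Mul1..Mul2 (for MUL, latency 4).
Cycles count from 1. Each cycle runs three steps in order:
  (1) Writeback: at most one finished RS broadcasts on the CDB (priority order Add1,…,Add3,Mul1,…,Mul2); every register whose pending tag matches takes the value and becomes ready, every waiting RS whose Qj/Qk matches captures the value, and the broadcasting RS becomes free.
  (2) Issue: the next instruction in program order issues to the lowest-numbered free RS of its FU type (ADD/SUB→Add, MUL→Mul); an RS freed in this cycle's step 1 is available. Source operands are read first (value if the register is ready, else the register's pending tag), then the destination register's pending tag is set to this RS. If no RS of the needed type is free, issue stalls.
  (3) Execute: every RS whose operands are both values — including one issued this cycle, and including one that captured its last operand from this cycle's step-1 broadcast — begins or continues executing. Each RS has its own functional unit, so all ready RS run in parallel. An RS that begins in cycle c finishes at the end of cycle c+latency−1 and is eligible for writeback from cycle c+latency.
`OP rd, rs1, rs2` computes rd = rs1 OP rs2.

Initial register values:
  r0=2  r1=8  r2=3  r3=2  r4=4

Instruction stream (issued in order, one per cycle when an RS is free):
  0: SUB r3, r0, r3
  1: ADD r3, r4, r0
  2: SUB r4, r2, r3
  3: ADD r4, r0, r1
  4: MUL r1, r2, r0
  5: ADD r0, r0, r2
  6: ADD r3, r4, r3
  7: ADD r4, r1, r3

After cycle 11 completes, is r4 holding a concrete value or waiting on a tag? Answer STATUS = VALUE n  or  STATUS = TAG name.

cycle 1: issue SUB r3<-Add1 // r0:2,r1:8,r2:3,r3:Add1,r4:4
cycle 2: issue ADD r3<-Add2 // r0:2,r1:8,r2:3,r3:Add2,r4:4
cycle 3: issue SUB r4<-Add3 // r0:2,r1:8,r2:3,r3:Add2,r4:Add3
cycle 4: CDB Add1=0; issue ADD r4<-Add1 // r0:2,r1:8,r2:3,r3:Add2,r4:Add1
cycle 5: CDB Add2=6; issue MUL r1<-Mul1 // r0:2,r1:Mul1,r2:3,r3:6,r4:Add1
cycle 6: issue ADD r0<-Add2 // r0:Add2,r1:Mul1,r2:3,r3:6,r4:Add1
cycle 7: CDB Add1=10; issue ADD r3<-Add1 // r0:Add2,r1:Mul1,r2:3,r3:Add1,r4:10
cycle 8: CDB Add3=-3; issue ADD r4<-Add3 // r0:Add2,r1:Mul1,r2:3,r3:Add1,r4:Add3
cycle 9: CDB Add2=5 // r0:5,r1:Mul1,r2:3,r3:Add1,r4:Add3
cycle 10: CDB Add1=16 // r0:5,r1:Mul1,r2:3,r3:16,r4:Add3
cycle 11: CDB Mul1=6 // r0:5,r1:6,r2:3,r3:16,r4:Add3

STATUS = TAG Add3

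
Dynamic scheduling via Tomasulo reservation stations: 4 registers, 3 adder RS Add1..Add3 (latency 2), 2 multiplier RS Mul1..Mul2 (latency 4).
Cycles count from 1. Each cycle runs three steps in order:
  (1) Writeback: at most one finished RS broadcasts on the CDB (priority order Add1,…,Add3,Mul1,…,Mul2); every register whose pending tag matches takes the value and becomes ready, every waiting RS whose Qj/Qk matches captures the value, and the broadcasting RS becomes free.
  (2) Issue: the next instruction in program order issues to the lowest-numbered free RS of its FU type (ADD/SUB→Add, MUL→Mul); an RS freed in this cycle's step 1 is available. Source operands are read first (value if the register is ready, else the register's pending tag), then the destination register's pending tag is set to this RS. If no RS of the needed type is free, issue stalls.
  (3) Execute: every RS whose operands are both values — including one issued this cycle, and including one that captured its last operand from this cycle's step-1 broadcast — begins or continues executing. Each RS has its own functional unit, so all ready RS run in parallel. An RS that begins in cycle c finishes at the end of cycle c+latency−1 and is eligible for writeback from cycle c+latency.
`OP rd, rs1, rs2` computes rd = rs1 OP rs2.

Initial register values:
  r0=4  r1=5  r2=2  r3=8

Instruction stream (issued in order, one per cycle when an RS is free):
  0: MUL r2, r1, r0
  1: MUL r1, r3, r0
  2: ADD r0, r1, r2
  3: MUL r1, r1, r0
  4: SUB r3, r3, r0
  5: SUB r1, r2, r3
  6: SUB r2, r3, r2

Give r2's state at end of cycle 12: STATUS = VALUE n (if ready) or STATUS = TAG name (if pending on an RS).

STATUS = VALUE -64

cycle 1: issue MUL r2<-Mul1 // r0:4,r1:5,r2:Mul1,r3:8
cycle 2: issue MUL r1<-Mul2 // r0:4,r1:Mul2,r2:Mul1,r3:8
cycle 3: issue ADD r0<-Add1 // r0:Add1,r1:Mul2,r2:Mul1,r3:8
cycle 4: stall // r0:Add1,r1:Mul2,r2:Mul1,r3:8
cycle 5: CDB Mul1=20; issue MUL r1<-Mul1 // r0:Add1,r1:Mul1,r2:20,r3:8
cycle 6: CDB Mul2=32; issue SUB r3<-Add2 // r0:Add1,r1:Mul1,r2:20,r3:Add2
cycle 7: issue SUB r1<-Add3 // r0:Add1,r1:Add3,r2:20,r3:Add2
cycle 8: CDB Add1=52; issue SUB r2<-Add1 // r0:52,r1:Add3,r2:Add1,r3:Add2
cycle 9: - // r0:52,r1:Add3,r2:Add1,r3:Add2
cycle 10: CDB Add2=-44 // r0:52,r1:Add3,r2:Add1,r3:-44
cycle 11: - // r0:52,r1:Add3,r2:Add1,r3:-44
cycle 12: CDB Add1=-64 // r0:52,r1:Add3,r2:-64,r3:-44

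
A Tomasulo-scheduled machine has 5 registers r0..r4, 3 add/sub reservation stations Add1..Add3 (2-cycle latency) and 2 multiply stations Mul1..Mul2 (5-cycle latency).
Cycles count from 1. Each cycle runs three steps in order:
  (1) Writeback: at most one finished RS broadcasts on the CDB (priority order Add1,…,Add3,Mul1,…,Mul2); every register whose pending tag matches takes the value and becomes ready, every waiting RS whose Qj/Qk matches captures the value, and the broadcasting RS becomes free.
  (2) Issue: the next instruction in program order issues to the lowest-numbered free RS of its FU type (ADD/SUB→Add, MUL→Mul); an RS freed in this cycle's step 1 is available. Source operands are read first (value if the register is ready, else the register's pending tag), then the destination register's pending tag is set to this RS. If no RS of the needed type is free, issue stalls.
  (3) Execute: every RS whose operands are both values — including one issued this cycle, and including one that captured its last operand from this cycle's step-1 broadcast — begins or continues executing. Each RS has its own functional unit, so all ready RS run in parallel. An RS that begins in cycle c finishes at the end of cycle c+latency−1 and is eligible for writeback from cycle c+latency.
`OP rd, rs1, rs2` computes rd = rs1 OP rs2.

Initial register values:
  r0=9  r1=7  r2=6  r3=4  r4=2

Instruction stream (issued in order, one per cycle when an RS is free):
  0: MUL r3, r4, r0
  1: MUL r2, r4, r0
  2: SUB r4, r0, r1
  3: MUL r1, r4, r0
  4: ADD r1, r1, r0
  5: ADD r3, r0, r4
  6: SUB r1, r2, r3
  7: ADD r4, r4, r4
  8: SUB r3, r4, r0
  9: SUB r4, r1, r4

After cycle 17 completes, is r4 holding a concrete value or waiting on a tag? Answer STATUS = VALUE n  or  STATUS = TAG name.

STATUS = VALUE 3

  c1: issue MUL r3<-Mul1  regs: r0:9,r1:7,r2:6,r3:Mul1,r4:2
  c2: issue MUL r2<-Mul2  regs: r0:9,r1:7,r2:Mul2,r3:Mul1,r4:2
  c3: issue SUB r4<-Add1  regs: r0:9,r1:7,r2:Mul2,r3:Mul1,r4:Add1
  c4: stall  regs: r0:9,r1:7,r2:Mul2,r3:Mul1,r4:Add1
  c5: CDB Add1=2; stall  regs: r0:9,r1:7,r2:Mul2,r3:Mul1,r4:2
  c6: CDB Mul1=18; issue MUL r1<-Mul1  regs: r0:9,r1:Mul1,r2:Mul2,r3:18,r4:2
  c7: CDB Mul2=18; issue ADD r1<-Add1  regs: r0:9,r1:Add1,r2:18,r3:18,r4:2
  c8: issue ADD r3<-Add2  regs: r0:9,r1:Add1,r2:18,r3:Add2,r4:2
  c9: issue SUB r1<-Add3  regs: r0:9,r1:Add3,r2:18,r3:Add2,r4:2
  c10: CDB Add2=11; issue ADD r4<-Add2  regs: r0:9,r1:Add3,r2:18,r3:11,r4:Add2
  c11: CDB Mul1=18; stall  regs: r0:9,r1:Add3,r2:18,r3:11,r4:Add2
  c12: CDB Add2=4; issue SUB r3<-Add2  regs: r0:9,r1:Add3,r2:18,r3:Add2,r4:4
  c13: CDB Add1=27; issue SUB r4<-Add1  regs: r0:9,r1:Add3,r2:18,r3:Add2,r4:Add1
  c14: CDB Add2=-5  regs: r0:9,r1:Add3,r2:18,r3:-5,r4:Add1
  c15: CDB Add3=7  regs: r0:9,r1:7,r2:18,r3:-5,r4:Add1
  c16: -  regs: r0:9,r1:7,r2:18,r3:-5,r4:Add1
  c17: CDB Add1=3  regs: r0:9,r1:7,r2:18,r3:-5,r4:3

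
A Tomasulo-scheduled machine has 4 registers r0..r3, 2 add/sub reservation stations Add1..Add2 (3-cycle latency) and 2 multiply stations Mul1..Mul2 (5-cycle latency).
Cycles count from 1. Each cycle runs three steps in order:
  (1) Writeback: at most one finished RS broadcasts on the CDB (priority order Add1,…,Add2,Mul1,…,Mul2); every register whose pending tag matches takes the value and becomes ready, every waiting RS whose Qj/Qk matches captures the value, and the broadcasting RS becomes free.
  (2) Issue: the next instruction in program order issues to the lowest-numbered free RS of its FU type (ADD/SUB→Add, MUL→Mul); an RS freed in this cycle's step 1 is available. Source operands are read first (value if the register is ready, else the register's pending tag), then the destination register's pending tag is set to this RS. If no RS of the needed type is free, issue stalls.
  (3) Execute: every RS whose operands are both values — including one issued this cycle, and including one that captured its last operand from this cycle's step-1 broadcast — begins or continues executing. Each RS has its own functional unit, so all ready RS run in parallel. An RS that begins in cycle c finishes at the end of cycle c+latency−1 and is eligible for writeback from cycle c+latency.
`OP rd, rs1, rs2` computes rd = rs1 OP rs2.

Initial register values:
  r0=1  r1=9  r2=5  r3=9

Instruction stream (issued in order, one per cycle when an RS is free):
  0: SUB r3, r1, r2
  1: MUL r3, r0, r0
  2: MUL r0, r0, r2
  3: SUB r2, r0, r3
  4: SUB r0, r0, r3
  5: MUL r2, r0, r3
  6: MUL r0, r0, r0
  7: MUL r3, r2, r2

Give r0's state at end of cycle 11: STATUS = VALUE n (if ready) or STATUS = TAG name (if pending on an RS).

STATUS = TAG Mul2

c1: issue SUB r3<-Add1 | r0:1,r1:9,r2:5,r3:Add1
c2: issue MUL r3<-Mul1 | r0:1,r1:9,r2:5,r3:Mul1
c3: issue MUL r0<-Mul2 | r0:Mul2,r1:9,r2:5,r3:Mul1
c4: CDB Add1=4; issue SUB r2<-Add1 | r0:Mul2,r1:9,r2:Add1,r3:Mul1
c5: issue SUB r0<-Add2 | r0:Add2,r1:9,r2:Add1,r3:Mul1
c6: stall | r0:Add2,r1:9,r2:Add1,r3:Mul1
c7: CDB Mul1=1; issue MUL r2<-Mul1 | r0:Add2,r1:9,r2:Mul1,r3:1
c8: CDB Mul2=5; issue MUL r0<-Mul2 | r0:Mul2,r1:9,r2:Mul1,r3:1
c9: stall | r0:Mul2,r1:9,r2:Mul1,r3:1
c10: stall | r0:Mul2,r1:9,r2:Mul1,r3:1
c11: CDB Add1=4; stall | r0:Mul2,r1:9,r2:Mul1,r3:1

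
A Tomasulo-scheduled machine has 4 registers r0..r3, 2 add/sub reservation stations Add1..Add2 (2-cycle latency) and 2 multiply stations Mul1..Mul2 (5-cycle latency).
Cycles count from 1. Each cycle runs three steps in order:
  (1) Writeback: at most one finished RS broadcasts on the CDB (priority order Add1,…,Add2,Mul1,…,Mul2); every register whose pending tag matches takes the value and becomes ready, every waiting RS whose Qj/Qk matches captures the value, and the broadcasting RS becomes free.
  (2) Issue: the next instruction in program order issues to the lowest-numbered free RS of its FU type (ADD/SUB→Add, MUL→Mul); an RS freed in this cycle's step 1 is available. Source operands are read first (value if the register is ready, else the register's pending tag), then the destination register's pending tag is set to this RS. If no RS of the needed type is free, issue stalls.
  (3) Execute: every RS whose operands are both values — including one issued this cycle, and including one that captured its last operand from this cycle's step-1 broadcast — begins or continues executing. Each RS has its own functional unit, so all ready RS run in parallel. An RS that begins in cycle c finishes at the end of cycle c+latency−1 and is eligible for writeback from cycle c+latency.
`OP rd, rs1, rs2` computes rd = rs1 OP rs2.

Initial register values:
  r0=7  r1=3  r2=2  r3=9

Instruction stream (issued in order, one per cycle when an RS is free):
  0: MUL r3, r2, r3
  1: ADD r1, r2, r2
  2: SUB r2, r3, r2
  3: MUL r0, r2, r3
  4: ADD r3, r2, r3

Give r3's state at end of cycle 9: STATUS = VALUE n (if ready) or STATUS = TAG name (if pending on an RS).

STATUS = TAG Add1

c1: issue MUL r3<-Mul1 | r0:7,r1:3,r2:2,r3:Mul1
c2: issue ADD r1<-Add1 | r0:7,r1:Add1,r2:2,r3:Mul1
c3: issue SUB r2<-Add2 | r0:7,r1:Add1,r2:Add2,r3:Mul1
c4: CDB Add1=4; issue MUL r0<-Mul2 | r0:Mul2,r1:4,r2:Add2,r3:Mul1
c5: issue ADD r3<-Add1 | r0:Mul2,r1:4,r2:Add2,r3:Add1
c6: CDB Mul1=18 | r0:Mul2,r1:4,r2:Add2,r3:Add1
c7: - | r0:Mul2,r1:4,r2:Add2,r3:Add1
c8: CDB Add2=16 | r0:Mul2,r1:4,r2:16,r3:Add1
c9: - | r0:Mul2,r1:4,r2:16,r3:Add1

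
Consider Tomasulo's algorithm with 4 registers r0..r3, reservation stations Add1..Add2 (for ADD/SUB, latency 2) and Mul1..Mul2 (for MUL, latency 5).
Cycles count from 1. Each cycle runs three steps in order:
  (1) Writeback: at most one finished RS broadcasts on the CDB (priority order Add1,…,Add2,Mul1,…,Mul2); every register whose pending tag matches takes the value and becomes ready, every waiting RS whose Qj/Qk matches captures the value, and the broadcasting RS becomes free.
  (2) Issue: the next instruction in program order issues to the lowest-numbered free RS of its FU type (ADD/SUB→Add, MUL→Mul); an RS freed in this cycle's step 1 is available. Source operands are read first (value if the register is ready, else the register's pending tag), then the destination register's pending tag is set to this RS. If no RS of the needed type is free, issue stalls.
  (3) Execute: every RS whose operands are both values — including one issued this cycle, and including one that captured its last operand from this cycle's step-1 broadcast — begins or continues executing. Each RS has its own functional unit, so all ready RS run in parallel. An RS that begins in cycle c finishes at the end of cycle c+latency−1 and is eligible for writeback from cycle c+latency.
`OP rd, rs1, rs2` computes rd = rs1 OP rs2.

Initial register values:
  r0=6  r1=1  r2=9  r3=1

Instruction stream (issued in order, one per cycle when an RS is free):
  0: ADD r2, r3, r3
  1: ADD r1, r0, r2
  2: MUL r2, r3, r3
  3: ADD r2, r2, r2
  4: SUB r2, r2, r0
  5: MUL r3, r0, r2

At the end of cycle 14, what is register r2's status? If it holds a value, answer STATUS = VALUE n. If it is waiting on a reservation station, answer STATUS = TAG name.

cycle 1: issue ADD r2<-Add1 // r0:6,r1:1,r2:Add1,r3:1
cycle 2: issue ADD r1<-Add2 // r0:6,r1:Add2,r2:Add1,r3:1
cycle 3: CDB Add1=2; issue MUL r2<-Mul1 // r0:6,r1:Add2,r2:Mul1,r3:1
cycle 4: issue ADD r2<-Add1 // r0:6,r1:Add2,r2:Add1,r3:1
cycle 5: CDB Add2=8; issue SUB r2<-Add2 // r0:6,r1:8,r2:Add2,r3:1
cycle 6: issue MUL r3<-Mul2 // r0:6,r1:8,r2:Add2,r3:Mul2
cycle 7: - // r0:6,r1:8,r2:Add2,r3:Mul2
cycle 8: CDB Mul1=1 // r0:6,r1:8,r2:Add2,r3:Mul2
cycle 9: - // r0:6,r1:8,r2:Add2,r3:Mul2
cycle 10: CDB Add1=2 // r0:6,r1:8,r2:Add2,r3:Mul2
cycle 11: - // r0:6,r1:8,r2:Add2,r3:Mul2
cycle 12: CDB Add2=-4 // r0:6,r1:8,r2:-4,r3:Mul2
cycle 13: - // r0:6,r1:8,r2:-4,r3:Mul2
cycle 14: - // r0:6,r1:8,r2:-4,r3:Mul2

STATUS = VALUE -4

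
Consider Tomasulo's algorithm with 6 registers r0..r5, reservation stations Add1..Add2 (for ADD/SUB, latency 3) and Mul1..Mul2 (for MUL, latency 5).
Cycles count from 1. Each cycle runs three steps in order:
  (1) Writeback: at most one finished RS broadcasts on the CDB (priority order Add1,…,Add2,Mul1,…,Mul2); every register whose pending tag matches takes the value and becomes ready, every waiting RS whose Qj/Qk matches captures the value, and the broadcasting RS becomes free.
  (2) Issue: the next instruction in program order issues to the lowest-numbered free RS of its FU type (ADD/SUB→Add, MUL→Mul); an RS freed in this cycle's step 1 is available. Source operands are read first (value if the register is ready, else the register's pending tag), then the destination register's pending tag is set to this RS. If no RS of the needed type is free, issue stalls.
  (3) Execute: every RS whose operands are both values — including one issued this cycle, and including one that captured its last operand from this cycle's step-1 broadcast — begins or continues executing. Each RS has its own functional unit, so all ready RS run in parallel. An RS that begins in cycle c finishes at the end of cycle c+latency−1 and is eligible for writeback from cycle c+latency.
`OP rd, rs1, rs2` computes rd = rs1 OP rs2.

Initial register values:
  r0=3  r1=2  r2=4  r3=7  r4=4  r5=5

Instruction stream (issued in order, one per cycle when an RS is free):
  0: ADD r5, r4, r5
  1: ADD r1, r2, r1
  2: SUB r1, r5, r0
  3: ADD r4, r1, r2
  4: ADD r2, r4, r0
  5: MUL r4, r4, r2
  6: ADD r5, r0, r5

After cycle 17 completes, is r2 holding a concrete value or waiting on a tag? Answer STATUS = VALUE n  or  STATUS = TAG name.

STATUS = VALUE 13

cycle 1: issue ADD r5<-Add1 // r0:3,r1:2,r2:4,r3:7,r4:4,r5:Add1
cycle 2: issue ADD r1<-Add2 // r0:3,r1:Add2,r2:4,r3:7,r4:4,r5:Add1
cycle 3: stall // r0:3,r1:Add2,r2:4,r3:7,r4:4,r5:Add1
cycle 4: CDB Add1=9; issue SUB r1<-Add1 // r0:3,r1:Add1,r2:4,r3:7,r4:4,r5:9
cycle 5: CDB Add2=6; issue ADD r4<-Add2 // r0:3,r1:Add1,r2:4,r3:7,r4:Add2,r5:9
cycle 6: stall // r0:3,r1:Add1,r2:4,r3:7,r4:Add2,r5:9
cycle 7: CDB Add1=6; issue ADD r2<-Add1 // r0:3,r1:6,r2:Add1,r3:7,r4:Add2,r5:9
cycle 8: issue MUL r4<-Mul1 // r0:3,r1:6,r2:Add1,r3:7,r4:Mul1,r5:9
cycle 9: stall // r0:3,r1:6,r2:Add1,r3:7,r4:Mul1,r5:9
cycle 10: CDB Add2=10; issue ADD r5<-Add2 // r0:3,r1:6,r2:Add1,r3:7,r4:Mul1,r5:Add2
cycle 11: - // r0:3,r1:6,r2:Add1,r3:7,r4:Mul1,r5:Add2
cycle 12: - // r0:3,r1:6,r2:Add1,r3:7,r4:Mul1,r5:Add2
cycle 13: CDB Add1=13 // r0:3,r1:6,r2:13,r3:7,r4:Mul1,r5:Add2
cycle 14: CDB Add2=12 // r0:3,r1:6,r2:13,r3:7,r4:Mul1,r5:12
cycle 15: - // r0:3,r1:6,r2:13,r3:7,r4:Mul1,r5:12
cycle 16: - // r0:3,r1:6,r2:13,r3:7,r4:Mul1,r5:12
cycle 17: - // r0:3,r1:6,r2:13,r3:7,r4:Mul1,r5:12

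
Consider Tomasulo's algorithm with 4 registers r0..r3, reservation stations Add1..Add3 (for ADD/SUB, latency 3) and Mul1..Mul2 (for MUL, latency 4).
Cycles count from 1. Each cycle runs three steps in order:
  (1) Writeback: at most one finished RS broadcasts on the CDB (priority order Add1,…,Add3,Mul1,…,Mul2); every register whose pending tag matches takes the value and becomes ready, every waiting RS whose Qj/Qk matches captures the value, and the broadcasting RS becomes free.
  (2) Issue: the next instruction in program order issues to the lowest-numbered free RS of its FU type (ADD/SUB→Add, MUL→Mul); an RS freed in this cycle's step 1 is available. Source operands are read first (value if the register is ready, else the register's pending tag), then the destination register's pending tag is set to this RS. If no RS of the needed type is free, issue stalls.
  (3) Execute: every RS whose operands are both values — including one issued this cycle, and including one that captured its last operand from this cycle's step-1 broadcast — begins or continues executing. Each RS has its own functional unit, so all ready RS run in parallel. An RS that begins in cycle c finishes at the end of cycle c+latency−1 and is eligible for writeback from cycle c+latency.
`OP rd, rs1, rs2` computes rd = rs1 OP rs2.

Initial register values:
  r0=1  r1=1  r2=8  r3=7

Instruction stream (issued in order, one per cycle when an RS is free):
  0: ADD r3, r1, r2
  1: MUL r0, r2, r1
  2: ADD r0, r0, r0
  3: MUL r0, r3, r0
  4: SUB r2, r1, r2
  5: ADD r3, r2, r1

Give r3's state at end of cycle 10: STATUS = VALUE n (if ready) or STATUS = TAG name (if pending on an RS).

STATUS = TAG Add3

c1: issue ADD r3<-Add1 | r0:1,r1:1,r2:8,r3:Add1
c2: issue MUL r0<-Mul1 | r0:Mul1,r1:1,r2:8,r3:Add1
c3: issue ADD r0<-Add2 | r0:Add2,r1:1,r2:8,r3:Add1
c4: CDB Add1=9; issue MUL r0<-Mul2 | r0:Mul2,r1:1,r2:8,r3:9
c5: issue SUB r2<-Add1 | r0:Mul2,r1:1,r2:Add1,r3:9
c6: CDB Mul1=8; issue ADD r3<-Add3 | r0:Mul2,r1:1,r2:Add1,r3:Add3
c7: - | r0:Mul2,r1:1,r2:Add1,r3:Add3
c8: CDB Add1=-7 | r0:Mul2,r1:1,r2:-7,r3:Add3
c9: CDB Add2=16 | r0:Mul2,r1:1,r2:-7,r3:Add3
c10: - | r0:Mul2,r1:1,r2:-7,r3:Add3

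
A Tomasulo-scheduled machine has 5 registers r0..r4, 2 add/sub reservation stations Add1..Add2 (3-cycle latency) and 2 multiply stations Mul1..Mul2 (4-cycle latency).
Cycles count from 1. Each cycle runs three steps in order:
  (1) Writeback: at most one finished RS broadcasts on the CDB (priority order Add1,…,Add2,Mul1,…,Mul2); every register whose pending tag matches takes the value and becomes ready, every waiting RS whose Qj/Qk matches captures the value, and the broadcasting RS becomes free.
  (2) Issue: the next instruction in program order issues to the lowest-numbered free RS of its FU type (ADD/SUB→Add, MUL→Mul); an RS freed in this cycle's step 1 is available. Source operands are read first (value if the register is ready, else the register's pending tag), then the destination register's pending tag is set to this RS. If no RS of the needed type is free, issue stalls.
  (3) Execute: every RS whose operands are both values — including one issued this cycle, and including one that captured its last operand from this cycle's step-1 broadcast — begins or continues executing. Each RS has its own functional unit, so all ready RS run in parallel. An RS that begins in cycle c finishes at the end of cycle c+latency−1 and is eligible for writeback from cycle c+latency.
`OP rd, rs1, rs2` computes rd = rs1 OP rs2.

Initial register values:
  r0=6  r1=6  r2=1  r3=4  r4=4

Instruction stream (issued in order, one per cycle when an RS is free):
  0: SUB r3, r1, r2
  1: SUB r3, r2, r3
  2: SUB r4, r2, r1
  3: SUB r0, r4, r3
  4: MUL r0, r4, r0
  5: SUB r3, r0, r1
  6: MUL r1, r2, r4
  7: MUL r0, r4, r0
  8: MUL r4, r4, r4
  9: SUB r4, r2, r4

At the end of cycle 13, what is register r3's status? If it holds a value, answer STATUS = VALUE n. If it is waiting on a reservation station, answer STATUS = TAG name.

STATUS = TAG Add2

cycle 1: issue SUB r3<-Add1 // r0:6,r1:6,r2:1,r3:Add1,r4:4
cycle 2: issue SUB r3<-Add2 // r0:6,r1:6,r2:1,r3:Add2,r4:4
cycle 3: stall // r0:6,r1:6,r2:1,r3:Add2,r4:4
cycle 4: CDB Add1=5; issue SUB r4<-Add1 // r0:6,r1:6,r2:1,r3:Add2,r4:Add1
cycle 5: stall // r0:6,r1:6,r2:1,r3:Add2,r4:Add1
cycle 6: stall // r0:6,r1:6,r2:1,r3:Add2,r4:Add1
cycle 7: CDB Add1=-5; issue SUB r0<-Add1 // r0:Add1,r1:6,r2:1,r3:Add2,r4:-5
cycle 8: CDB Add2=-4; issue MUL r0<-Mul1 // r0:Mul1,r1:6,r2:1,r3:-4,r4:-5
cycle 9: issue SUB r3<-Add2 // r0:Mul1,r1:6,r2:1,r3:Add2,r4:-5
cycle 10: issue MUL r1<-Mul2 // r0:Mul1,r1:Mul2,r2:1,r3:Add2,r4:-5
cycle 11: CDB Add1=-1; stall // r0:Mul1,r1:Mul2,r2:1,r3:Add2,r4:-5
cycle 12: stall // r0:Mul1,r1:Mul2,r2:1,r3:Add2,r4:-5
cycle 13: stall // r0:Mul1,r1:Mul2,r2:1,r3:Add2,r4:-5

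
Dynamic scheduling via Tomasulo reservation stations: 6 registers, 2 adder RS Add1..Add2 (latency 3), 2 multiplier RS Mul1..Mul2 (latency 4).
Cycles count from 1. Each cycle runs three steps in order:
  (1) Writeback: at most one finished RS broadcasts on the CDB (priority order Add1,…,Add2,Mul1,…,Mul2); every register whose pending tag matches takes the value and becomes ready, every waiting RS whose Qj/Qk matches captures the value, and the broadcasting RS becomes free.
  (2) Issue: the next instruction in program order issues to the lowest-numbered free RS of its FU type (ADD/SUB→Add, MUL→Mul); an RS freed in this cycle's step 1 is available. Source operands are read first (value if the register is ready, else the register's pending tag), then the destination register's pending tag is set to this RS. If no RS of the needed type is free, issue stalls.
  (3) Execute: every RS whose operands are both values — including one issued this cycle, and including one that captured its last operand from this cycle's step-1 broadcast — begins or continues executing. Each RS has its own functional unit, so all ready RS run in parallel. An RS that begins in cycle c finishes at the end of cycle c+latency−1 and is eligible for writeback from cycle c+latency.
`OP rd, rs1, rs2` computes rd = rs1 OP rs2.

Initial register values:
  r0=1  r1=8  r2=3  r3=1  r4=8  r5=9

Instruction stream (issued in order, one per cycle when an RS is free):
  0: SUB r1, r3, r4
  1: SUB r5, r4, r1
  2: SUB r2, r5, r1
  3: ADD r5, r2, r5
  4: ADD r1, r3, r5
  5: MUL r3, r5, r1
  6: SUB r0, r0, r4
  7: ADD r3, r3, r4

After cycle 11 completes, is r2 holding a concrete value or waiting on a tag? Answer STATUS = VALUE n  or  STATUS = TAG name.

cycle 1: issue SUB r1<-Add1 // r0:1,r1:Add1,r2:3,r3:1,r4:8,r5:9
cycle 2: issue SUB r5<-Add2 // r0:1,r1:Add1,r2:3,r3:1,r4:8,r5:Add2
cycle 3: stall // r0:1,r1:Add1,r2:3,r3:1,r4:8,r5:Add2
cycle 4: CDB Add1=-7; issue SUB r2<-Add1 // r0:1,r1:-7,r2:Add1,r3:1,r4:8,r5:Add2
cycle 5: stall // r0:1,r1:-7,r2:Add1,r3:1,r4:8,r5:Add2
cycle 6: stall // r0:1,r1:-7,r2:Add1,r3:1,r4:8,r5:Add2
cycle 7: CDB Add2=15; issue ADD r5<-Add2 // r0:1,r1:-7,r2:Add1,r3:1,r4:8,r5:Add2
cycle 8: stall // r0:1,r1:-7,r2:Add1,r3:1,r4:8,r5:Add2
cycle 9: stall // r0:1,r1:-7,r2:Add1,r3:1,r4:8,r5:Add2
cycle 10: CDB Add1=22; issue ADD r1<-Add1 // r0:1,r1:Add1,r2:22,r3:1,r4:8,r5:Add2
cycle 11: issue MUL r3<-Mul1 // r0:1,r1:Add1,r2:22,r3:Mul1,r4:8,r5:Add2

STATUS = VALUE 22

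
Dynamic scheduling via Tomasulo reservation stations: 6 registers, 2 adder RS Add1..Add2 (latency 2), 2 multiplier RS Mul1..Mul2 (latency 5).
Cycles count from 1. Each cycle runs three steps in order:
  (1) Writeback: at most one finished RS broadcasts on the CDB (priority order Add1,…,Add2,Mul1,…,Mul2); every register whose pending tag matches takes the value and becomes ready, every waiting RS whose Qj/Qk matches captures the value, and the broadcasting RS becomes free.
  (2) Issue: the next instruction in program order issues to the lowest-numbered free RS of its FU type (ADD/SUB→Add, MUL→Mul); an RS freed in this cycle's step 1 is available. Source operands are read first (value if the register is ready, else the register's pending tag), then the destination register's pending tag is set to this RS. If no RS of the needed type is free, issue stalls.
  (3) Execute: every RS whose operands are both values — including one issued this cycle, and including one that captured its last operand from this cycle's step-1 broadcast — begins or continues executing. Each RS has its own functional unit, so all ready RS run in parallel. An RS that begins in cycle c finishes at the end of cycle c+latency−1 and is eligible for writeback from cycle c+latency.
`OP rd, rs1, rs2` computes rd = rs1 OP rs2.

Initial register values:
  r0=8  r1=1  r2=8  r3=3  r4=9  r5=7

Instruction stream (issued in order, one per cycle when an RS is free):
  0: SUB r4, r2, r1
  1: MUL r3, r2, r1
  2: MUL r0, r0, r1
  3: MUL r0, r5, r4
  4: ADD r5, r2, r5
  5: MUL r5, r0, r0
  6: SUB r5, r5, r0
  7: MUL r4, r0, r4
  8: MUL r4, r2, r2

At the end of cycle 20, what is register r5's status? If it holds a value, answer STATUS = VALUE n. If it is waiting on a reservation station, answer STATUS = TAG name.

STATUS = VALUE 2352

cycle 1: issue SUB r4<-Add1 // r0:8,r1:1,r2:8,r3:3,r4:Add1,r5:7
cycle 2: issue MUL r3<-Mul1 // r0:8,r1:1,r2:8,r3:Mul1,r4:Add1,r5:7
cycle 3: CDB Add1=7; issue MUL r0<-Mul2 // r0:Mul2,r1:1,r2:8,r3:Mul1,r4:7,r5:7
cycle 4: stall // r0:Mul2,r1:1,r2:8,r3:Mul1,r4:7,r5:7
cycle 5: stall // r0:Mul2,r1:1,r2:8,r3:Mul1,r4:7,r5:7
cycle 6: stall // r0:Mul2,r1:1,r2:8,r3:Mul1,r4:7,r5:7
cycle 7: CDB Mul1=8; issue MUL r0<-Mul1 // r0:Mul1,r1:1,r2:8,r3:8,r4:7,r5:7
cycle 8: CDB Mul2=8; issue ADD r5<-Add1 // r0:Mul1,r1:1,r2:8,r3:8,r4:7,r5:Add1
cycle 9: issue MUL r5<-Mul2 // r0:Mul1,r1:1,r2:8,r3:8,r4:7,r5:Mul2
cycle 10: CDB Add1=15; issue SUB r5<-Add1 // r0:Mul1,r1:1,r2:8,r3:8,r4:7,r5:Add1
cycle 11: stall // r0:Mul1,r1:1,r2:8,r3:8,r4:7,r5:Add1
cycle 12: CDB Mul1=49; issue MUL r4<-Mul1 // r0:49,r1:1,r2:8,r3:8,r4:Mul1,r5:Add1
cycle 13: stall // r0:49,r1:1,r2:8,r3:8,r4:Mul1,r5:Add1
cycle 14: stall // r0:49,r1:1,r2:8,r3:8,r4:Mul1,r5:Add1
cycle 15: stall // r0:49,r1:1,r2:8,r3:8,r4:Mul1,r5:Add1
cycle 16: stall // r0:49,r1:1,r2:8,r3:8,r4:Mul1,r5:Add1
cycle 17: CDB Mul1=343; issue MUL r4<-Mul1 // r0:49,r1:1,r2:8,r3:8,r4:Mul1,r5:Add1
cycle 18: CDB Mul2=2401 // r0:49,r1:1,r2:8,r3:8,r4:Mul1,r5:Add1
cycle 19: - // r0:49,r1:1,r2:8,r3:8,r4:Mul1,r5:Add1
cycle 20: CDB Add1=2352 // r0:49,r1:1,r2:8,r3:8,r4:Mul1,r5:2352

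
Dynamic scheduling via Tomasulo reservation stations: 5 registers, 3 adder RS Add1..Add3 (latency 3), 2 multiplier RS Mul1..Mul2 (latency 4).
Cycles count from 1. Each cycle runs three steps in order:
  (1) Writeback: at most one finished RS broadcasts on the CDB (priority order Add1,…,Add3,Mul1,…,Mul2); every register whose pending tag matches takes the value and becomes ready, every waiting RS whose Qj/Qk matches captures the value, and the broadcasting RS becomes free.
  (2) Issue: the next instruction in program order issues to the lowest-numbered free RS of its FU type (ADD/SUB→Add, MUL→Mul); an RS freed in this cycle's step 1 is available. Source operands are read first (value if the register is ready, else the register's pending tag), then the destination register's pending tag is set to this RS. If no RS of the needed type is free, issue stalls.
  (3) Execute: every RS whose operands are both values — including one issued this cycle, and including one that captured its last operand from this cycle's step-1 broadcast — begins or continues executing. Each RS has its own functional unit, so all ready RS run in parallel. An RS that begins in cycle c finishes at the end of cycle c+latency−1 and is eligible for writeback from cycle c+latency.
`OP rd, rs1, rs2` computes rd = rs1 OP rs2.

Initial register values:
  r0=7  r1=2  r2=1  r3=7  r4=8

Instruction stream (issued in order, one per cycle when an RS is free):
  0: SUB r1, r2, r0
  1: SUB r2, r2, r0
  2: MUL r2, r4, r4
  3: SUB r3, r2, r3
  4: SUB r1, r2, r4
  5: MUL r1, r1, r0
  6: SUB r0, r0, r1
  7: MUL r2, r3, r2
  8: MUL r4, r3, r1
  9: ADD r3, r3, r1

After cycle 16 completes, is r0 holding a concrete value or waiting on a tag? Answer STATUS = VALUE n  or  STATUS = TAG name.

STATUS = TAG Add3

cycle 1: issue SUB r1<-Add1 // r0:7,r1:Add1,r2:1,r3:7,r4:8
cycle 2: issue SUB r2<-Add2 // r0:7,r1:Add1,r2:Add2,r3:7,r4:8
cycle 3: issue MUL r2<-Mul1 // r0:7,r1:Add1,r2:Mul1,r3:7,r4:8
cycle 4: CDB Add1=-6; issue SUB r3<-Add1 // r0:7,r1:-6,r2:Mul1,r3:Add1,r4:8
cycle 5: CDB Add2=-6; issue SUB r1<-Add2 // r0:7,r1:Add2,r2:Mul1,r3:Add1,r4:8
cycle 6: issue MUL r1<-Mul2 // r0:7,r1:Mul2,r2:Mul1,r3:Add1,r4:8
cycle 7: CDB Mul1=64; issue SUB r0<-Add3 // r0:Add3,r1:Mul2,r2:64,r3:Add1,r4:8
cycle 8: issue MUL r2<-Mul1 // r0:Add3,r1:Mul2,r2:Mul1,r3:Add1,r4:8
cycle 9: stall // r0:Add3,r1:Mul2,r2:Mul1,r3:Add1,r4:8
cycle 10: CDB Add1=57; stall // r0:Add3,r1:Mul2,r2:Mul1,r3:57,r4:8
cycle 11: CDB Add2=56; stall // r0:Add3,r1:Mul2,r2:Mul1,r3:57,r4:8
cycle 12: stall // r0:Add3,r1:Mul2,r2:Mul1,r3:57,r4:8
cycle 13: stall // r0:Add3,r1:Mul2,r2:Mul1,r3:57,r4:8
cycle 14: CDB Mul1=3648; issue MUL r4<-Mul1 // r0:Add3,r1:Mul2,r2:3648,r3:57,r4:Mul1
cycle 15: CDB Mul2=392; issue ADD r3<-Add1 // r0:Add3,r1:392,r2:3648,r3:Add1,r4:Mul1
cycle 16: - // r0:Add3,r1:392,r2:3648,r3:Add1,r4:Mul1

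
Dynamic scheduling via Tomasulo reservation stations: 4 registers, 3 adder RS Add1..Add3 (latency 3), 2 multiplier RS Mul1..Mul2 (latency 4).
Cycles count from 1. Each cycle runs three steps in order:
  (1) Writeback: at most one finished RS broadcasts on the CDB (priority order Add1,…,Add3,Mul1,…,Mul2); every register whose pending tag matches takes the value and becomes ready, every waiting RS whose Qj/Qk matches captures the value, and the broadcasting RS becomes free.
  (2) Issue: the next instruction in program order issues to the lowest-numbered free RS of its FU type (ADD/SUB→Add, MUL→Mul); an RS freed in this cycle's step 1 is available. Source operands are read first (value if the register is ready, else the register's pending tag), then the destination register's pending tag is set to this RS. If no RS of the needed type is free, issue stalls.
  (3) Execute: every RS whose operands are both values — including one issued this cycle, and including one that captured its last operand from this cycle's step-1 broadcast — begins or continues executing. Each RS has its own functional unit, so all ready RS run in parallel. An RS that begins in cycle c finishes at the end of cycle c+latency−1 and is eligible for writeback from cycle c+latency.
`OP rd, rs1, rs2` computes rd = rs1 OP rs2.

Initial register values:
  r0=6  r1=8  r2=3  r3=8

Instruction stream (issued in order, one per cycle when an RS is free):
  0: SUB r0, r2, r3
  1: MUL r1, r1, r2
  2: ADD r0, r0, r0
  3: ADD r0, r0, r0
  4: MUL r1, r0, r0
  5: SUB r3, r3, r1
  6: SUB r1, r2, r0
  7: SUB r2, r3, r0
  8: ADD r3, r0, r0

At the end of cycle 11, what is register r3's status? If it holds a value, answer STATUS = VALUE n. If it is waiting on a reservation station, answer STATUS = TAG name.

cycle 1: issue SUB r0<-Add1 // r0:Add1,r1:8,r2:3,r3:8
cycle 2: issue MUL r1<-Mul1 // r0:Add1,r1:Mul1,r2:3,r3:8
cycle 3: issue ADD r0<-Add2 // r0:Add2,r1:Mul1,r2:3,r3:8
cycle 4: CDB Add1=-5; issue ADD r0<-Add1 // r0:Add1,r1:Mul1,r2:3,r3:8
cycle 5: issue MUL r1<-Mul2 // r0:Add1,r1:Mul2,r2:3,r3:8
cycle 6: CDB Mul1=24; issue SUB r3<-Add3 // r0:Add1,r1:Mul2,r2:3,r3:Add3
cycle 7: CDB Add2=-10; issue SUB r1<-Add2 // r0:Add1,r1:Add2,r2:3,r3:Add3
cycle 8: stall // r0:Add1,r1:Add2,r2:3,r3:Add3
cycle 9: stall // r0:Add1,r1:Add2,r2:3,r3:Add3
cycle 10: CDB Add1=-20; issue SUB r2<-Add1 // r0:-20,r1:Add2,r2:Add1,r3:Add3
cycle 11: stall // r0:-20,r1:Add2,r2:Add1,r3:Add3

STATUS = TAG Add3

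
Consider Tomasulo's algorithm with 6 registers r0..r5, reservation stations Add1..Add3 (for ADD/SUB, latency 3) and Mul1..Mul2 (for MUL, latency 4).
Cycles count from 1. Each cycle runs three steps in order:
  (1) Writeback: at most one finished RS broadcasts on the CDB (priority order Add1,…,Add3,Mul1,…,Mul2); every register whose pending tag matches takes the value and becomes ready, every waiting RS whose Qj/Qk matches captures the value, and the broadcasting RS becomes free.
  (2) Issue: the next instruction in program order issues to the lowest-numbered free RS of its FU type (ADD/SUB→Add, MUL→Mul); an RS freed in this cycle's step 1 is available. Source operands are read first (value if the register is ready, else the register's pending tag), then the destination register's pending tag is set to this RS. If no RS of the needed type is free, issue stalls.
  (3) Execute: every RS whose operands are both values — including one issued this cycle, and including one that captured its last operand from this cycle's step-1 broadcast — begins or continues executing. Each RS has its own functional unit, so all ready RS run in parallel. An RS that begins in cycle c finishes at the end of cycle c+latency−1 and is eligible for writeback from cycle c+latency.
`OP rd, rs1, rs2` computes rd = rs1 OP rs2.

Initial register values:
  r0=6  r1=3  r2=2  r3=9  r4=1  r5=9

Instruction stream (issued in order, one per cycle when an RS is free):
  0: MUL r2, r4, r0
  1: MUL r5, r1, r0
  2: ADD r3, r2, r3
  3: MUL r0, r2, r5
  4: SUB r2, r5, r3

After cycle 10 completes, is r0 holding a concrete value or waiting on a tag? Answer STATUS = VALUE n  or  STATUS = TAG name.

STATUS = VALUE 108

c1: issue MUL r2<-Mul1 | r0:6,r1:3,r2:Mul1,r3:9,r4:1,r5:9
c2: issue MUL r5<-Mul2 | r0:6,r1:3,r2:Mul1,r3:9,r4:1,r5:Mul2
c3: issue ADD r3<-Add1 | r0:6,r1:3,r2:Mul1,r3:Add1,r4:1,r5:Mul2
c4: stall | r0:6,r1:3,r2:Mul1,r3:Add1,r4:1,r5:Mul2
c5: CDB Mul1=6; issue MUL r0<-Mul1 | r0:Mul1,r1:3,r2:6,r3:Add1,r4:1,r5:Mul2
c6: CDB Mul2=18; issue SUB r2<-Add2 | r0:Mul1,r1:3,r2:Add2,r3:Add1,r4:1,r5:18
c7: - | r0:Mul1,r1:3,r2:Add2,r3:Add1,r4:1,r5:18
c8: CDB Add1=15 | r0:Mul1,r1:3,r2:Add2,r3:15,r4:1,r5:18
c9: - | r0:Mul1,r1:3,r2:Add2,r3:15,r4:1,r5:18
c10: CDB Mul1=108 | r0:108,r1:3,r2:Add2,r3:15,r4:1,r5:18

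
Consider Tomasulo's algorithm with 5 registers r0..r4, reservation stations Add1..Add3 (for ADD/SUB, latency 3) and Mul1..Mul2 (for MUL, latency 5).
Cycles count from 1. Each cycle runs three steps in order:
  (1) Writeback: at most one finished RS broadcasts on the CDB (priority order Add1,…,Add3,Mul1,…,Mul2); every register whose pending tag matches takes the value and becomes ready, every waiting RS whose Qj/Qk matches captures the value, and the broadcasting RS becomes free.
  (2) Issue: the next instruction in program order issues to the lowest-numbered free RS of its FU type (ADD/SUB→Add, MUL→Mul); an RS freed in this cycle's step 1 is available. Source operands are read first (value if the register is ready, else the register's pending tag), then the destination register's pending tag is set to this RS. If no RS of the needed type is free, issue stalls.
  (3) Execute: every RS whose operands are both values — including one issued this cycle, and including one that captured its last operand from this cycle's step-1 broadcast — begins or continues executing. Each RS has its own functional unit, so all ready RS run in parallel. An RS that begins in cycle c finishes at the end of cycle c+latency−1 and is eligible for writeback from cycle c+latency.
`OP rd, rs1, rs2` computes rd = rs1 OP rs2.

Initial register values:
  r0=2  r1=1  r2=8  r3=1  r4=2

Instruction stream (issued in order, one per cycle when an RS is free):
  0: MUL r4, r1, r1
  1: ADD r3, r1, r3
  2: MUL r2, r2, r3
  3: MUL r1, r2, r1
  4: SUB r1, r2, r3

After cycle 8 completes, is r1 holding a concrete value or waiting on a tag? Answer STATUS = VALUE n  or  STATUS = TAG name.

  c1: issue MUL r4<-Mul1  regs: r0:2,r1:1,r2:8,r3:1,r4:Mul1
  c2: issue ADD r3<-Add1  regs: r0:2,r1:1,r2:8,r3:Add1,r4:Mul1
  c3: issue MUL r2<-Mul2  regs: r0:2,r1:1,r2:Mul2,r3:Add1,r4:Mul1
  c4: stall  regs: r0:2,r1:1,r2:Mul2,r3:Add1,r4:Mul1
  c5: CDB Add1=2; stall  regs: r0:2,r1:1,r2:Mul2,r3:2,r4:Mul1
  c6: CDB Mul1=1; issue MUL r1<-Mul1  regs: r0:2,r1:Mul1,r2:Mul2,r3:2,r4:1
  c7: issue SUB r1<-Add1  regs: r0:2,r1:Add1,r2:Mul2,r3:2,r4:1
  c8: -  regs: r0:2,r1:Add1,r2:Mul2,r3:2,r4:1

STATUS = TAG Add1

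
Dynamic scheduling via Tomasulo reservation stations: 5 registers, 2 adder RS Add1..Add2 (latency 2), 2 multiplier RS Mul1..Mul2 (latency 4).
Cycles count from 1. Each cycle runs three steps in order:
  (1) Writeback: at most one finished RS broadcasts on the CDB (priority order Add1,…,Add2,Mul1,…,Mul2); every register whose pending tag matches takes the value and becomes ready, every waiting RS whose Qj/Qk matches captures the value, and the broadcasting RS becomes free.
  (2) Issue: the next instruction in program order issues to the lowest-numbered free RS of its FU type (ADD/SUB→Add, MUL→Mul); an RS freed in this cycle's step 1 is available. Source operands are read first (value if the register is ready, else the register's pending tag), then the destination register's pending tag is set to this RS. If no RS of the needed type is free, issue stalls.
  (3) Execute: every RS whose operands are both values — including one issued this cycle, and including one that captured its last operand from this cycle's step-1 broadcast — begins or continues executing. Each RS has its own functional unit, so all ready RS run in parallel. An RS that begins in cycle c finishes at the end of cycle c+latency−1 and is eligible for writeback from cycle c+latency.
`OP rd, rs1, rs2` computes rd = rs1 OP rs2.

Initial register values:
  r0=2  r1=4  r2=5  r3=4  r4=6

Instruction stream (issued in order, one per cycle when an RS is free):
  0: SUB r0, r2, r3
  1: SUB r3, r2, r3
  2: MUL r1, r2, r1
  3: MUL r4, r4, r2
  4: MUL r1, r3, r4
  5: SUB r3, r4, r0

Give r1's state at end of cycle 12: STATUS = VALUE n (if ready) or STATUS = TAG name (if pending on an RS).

  c1: issue SUB r0<-Add1  regs: r0:Add1,r1:4,r2:5,r3:4,r4:6
  c2: issue SUB r3<-Add2  regs: r0:Add1,r1:4,r2:5,r3:Add2,r4:6
  c3: CDB Add1=1; issue MUL r1<-Mul1  regs: r0:1,r1:Mul1,r2:5,r3:Add2,r4:6
  c4: CDB Add2=1; issue MUL r4<-Mul2  regs: r0:1,r1:Mul1,r2:5,r3:1,r4:Mul2
  c5: stall  regs: r0:1,r1:Mul1,r2:5,r3:1,r4:Mul2
  c6: stall  regs: r0:1,r1:Mul1,r2:5,r3:1,r4:Mul2
  c7: CDB Mul1=20; issue MUL r1<-Mul1  regs: r0:1,r1:Mul1,r2:5,r3:1,r4:Mul2
  c8: CDB Mul2=30; issue SUB r3<-Add1  regs: r0:1,r1:Mul1,r2:5,r3:Add1,r4:30
  c9: -  regs: r0:1,r1:Mul1,r2:5,r3:Add1,r4:30
  c10: CDB Add1=29  regs: r0:1,r1:Mul1,r2:5,r3:29,r4:30
  c11: -  regs: r0:1,r1:Mul1,r2:5,r3:29,r4:30
  c12: CDB Mul1=30  regs: r0:1,r1:30,r2:5,r3:29,r4:30

STATUS = VALUE 30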